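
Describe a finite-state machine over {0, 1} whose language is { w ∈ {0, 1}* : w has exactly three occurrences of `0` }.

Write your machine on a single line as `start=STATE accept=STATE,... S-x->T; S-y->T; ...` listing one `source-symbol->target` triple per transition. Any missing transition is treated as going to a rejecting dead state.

start=A; accept=D; A-0->B; A-1->A; B-0->C; B-1->B; C-0->D; C-1->C; D-0->E; D-1->D; E-0->E; E-1->E

Only the number of `0`s matters, and only up to 4. Make a chain A → B → C → D → E advanced by each `0` (with E absorbing); every other symbol self-loops. The accepting set is {D}.
5 states suffice.
       0  1 
>  A   B  A 
   B   C  B 
   C   D  C 
 * D   E  D 
   E   E  E 
(> = start, * = accepting)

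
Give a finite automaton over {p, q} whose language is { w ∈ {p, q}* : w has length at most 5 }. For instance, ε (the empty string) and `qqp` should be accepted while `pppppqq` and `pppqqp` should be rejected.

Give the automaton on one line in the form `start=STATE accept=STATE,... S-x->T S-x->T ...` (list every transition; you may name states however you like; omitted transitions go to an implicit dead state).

start=s0 accept=s0,s1,s2,s3,s4,s5 s0-p->s1 s0-q->s1 s1-p->s2 s1-q->s2 s2-p->s3 s2-q->s3 s3-p->s4 s3-q->s4 s4-p->s5 s4-q->s5 s5-p->s6 s5-q->s6 s6-p->s6 s6-q->s6

Count input length up to 6: every symbol moves from s0 toward s6, which means 'more than 5' and absorbs. Accept from {s0, s1, s2, s3, s4, s5}.
7 states suffice.
        p   q  
>* s0   s1  s1 
 * s1   s2  s2 
 * s2   s3  s3 
 * s3   s4  s4 
 * s4   s5  s5 
 * s5   s6  s6 
   s6   s6  s6 
(> = start, * = accepting)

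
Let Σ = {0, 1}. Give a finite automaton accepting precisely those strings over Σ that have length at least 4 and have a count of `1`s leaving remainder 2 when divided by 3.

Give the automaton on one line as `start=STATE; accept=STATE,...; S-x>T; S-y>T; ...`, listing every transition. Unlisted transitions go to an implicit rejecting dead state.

start=s0; accept=s8; s0-0>s1; s0-1>s2; s1-0>s3; s1-1>s4; s2-0>s4; s2-1>s5; s3-0>s3; s3-1>s6; s4-0>s6; s4-1>s7; s5-0>s7; s5-1>s3; s6-0>s6; s6-1>s8; s7-0>s8; s7-1>s3; s8-0>s8; s8-1>s3

Handle the two conditions separately and then intersect. One (6 states) tracks the input length, saturating at 5; the other (3 states) tracks the count of `1`s modulo 3. Each combined state is a pair, one component from each; accept when both components accept. After merging equivalent states the machine shrinks.
        0   1  
>  s0   s1  s2 
   s1   s3  s4 
   s2   s4  s5 
   s3   s3  s6 
   s4   s6  s7 
   s5   s7  s3 
   s6   s6  s8 
   s7   s8  s3 
 * s8   s8  s3 
(> = start, * = accepting)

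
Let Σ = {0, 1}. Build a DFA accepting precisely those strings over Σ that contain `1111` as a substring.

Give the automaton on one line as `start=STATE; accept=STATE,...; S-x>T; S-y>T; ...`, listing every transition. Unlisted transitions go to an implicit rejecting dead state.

Track how much of `1111` has been matched so far: state q0 is no progress, q4 is the absorbing accept state reached once `1111` has occurred. Intermediate states record partial matches; on a mismatch, fall back to the longest reusable overlap.
With 5 states:
        0   1  
>  q0   q0  q1 
   q1   q0  q2 
   q2   q0  q3 
   q3   q0  q4 
 * q4   q4  q4 
(> = start, * = accepting)

start=q0; accept=q4; q0-0>q0; q0-1>q1; q1-0>q0; q1-1>q2; q2-0>q0; q2-1>q3; q3-0>q0; q3-1>q4; q4-0>q4; q4-1>q4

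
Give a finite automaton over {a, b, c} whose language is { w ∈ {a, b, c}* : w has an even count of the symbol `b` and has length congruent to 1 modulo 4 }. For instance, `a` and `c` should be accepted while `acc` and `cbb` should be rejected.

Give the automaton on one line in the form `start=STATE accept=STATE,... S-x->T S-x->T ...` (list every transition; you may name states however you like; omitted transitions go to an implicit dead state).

Run two small machines in parallel and take their product. One (2 states) tracks the count of `b`s modulo 2; the other (4 states) tracks the input length modulo 4. Each combined state is a pair, one component from each; accept when both components accept.
With 8 states:
        a   b   c  
>  S0   S1  S2  S1 
 * S1   S3  S4  S3 
   S2   S4  S3  S4 
   S3   S5  S6  S5 
   S4   S6  S5  S6 
   S5   S0  S7  S0 
   S6   S7  S0  S7 
   S7   S2  S1  S2 
(> = start, * = accepting)

start=S0 accept=S1 S0-a->S1 S0-b->S2 S0-c->S1 S1-a->S3 S1-b->S4 S1-c->S3 S2-a->S4 S2-b->S3 S2-c->S4 S3-a->S5 S3-b->S6 S3-c->S5 S4-a->S6 S4-b->S5 S4-c->S6 S5-a->S0 S5-b->S7 S5-c->S0 S6-a->S7 S6-b->S0 S6-c->S7 S7-a->S2 S7-b->S1 S7-c->S2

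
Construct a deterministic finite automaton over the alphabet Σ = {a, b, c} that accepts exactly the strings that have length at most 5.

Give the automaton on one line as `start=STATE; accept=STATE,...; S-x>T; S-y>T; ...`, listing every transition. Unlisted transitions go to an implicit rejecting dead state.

start=S0; accept=S0,S1,S2,S3,S4,S5; S0-a>S1; S0-b>S1; S0-c>S1; S1-a>S2; S1-b>S2; S1-c>S2; S2-a>S3; S2-b>S3; S2-c>S3; S3-a>S4; S3-b>S4; S3-c>S4; S4-a>S5; S4-b>S5; S4-c>S5; S5-a>S6; S5-b>S6; S5-c>S6; S6-a>S6; S6-b>S6; S6-c>S6

We only need to distinguish lengths 0, 1, …, 5, and '>5'. Chain S0 → S1 → S2 → S3 → S4 → S5 → S6 on every symbol, with S6 looping. Accepting states: {S0, S1, S2, S3, S4, S5}.
7 states suffice.
        a   b   c  
>* S0   S1  S1  S1 
 * S1   S2  S2  S2 
 * S2   S3  S3  S3 
 * S3   S4  S4  S4 
 * S4   S5  S5  S5 
 * S5   S6  S6  S6 
   S6   S6  S6  S6 
(> = start, * = accepting)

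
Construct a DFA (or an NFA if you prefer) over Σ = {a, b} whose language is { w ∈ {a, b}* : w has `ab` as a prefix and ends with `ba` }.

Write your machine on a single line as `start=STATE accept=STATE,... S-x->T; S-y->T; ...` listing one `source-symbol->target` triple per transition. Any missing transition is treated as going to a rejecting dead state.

start=q0; accept=q4; q0-a->q1; q0-b->q2; q1-a->q2; q1-b->q3; q2-a->q2; q2-b->q2; q3-a->q4; q3-b->q3; q4-a->q5; q4-b->q3; q5-a->q5; q5-b->q3

Handle the two conditions separately and then intersect. One (4 states) tracks whether the input so far still matches the prefix `ab`; the other (3 states) tracks how much of the suffix `ba` has currently been matched. Each combined state is a pair, one component from each; accept when both components accept. Minimizing collapses redundant product states.
A 6-state machine:
        a   b  
>  q0   q1  q2 
   q1   q2  q3 
   q2   q2  q2 
   q3   q4  q3 
 * q4   q5  q3 
   q5   q5  q3 
(> = start, * = accepting)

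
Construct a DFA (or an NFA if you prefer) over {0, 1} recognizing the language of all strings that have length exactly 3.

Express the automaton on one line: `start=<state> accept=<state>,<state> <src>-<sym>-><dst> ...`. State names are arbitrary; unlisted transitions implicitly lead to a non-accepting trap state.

start=q0 accept=q3 q0-0->q1 q0-1->q1 q1-0->q2 q1-1->q2 q2-0->q3 q2-1->q3 q3-0->q4 q3-1->q4 q4-0->q4 q4-1->q4

Count input length up to 4: every symbol moves from q0 toward q4, which means 'more than 3' and absorbs. Accept from {q3}.
With 5 states:
        0   1  
>  q0   q1  q1 
   q1   q2  q2 
   q2   q3  q3 
 * q3   q4  q4 
   q4   q4  q4 
(> = start, * = accepting)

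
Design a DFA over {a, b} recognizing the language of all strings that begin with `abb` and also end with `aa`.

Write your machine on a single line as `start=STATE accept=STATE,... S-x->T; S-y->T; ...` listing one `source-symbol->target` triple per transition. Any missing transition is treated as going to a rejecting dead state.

start=q0; accept=q6; q0-a->q1; q0-b->q2; q1-a->q2; q1-b->q3; q2-a->q2; q2-b->q2; q3-a->q2; q3-b->q4; q4-a->q5; q4-b->q4; q5-a->q6; q5-b->q4; q6-a->q6; q6-b->q4

Handle the two conditions separately and then intersect. One (5 states) tracks whether the input so far still matches the prefix `abb`; the other (3 states) tracks how much of the suffix `aa` has currently been matched. Each combined state is a pair, one component from each; accept when both components accept. Minimizing collapses redundant product states.
With 7 states:
        a   b  
>  q0   q1  q2 
   q1   q2  q3 
   q2   q2  q2 
   q3   q2  q4 
   q4   q5  q4 
   q5   q6  q4 
 * q6   q6  q4 
(> = start, * = accepting)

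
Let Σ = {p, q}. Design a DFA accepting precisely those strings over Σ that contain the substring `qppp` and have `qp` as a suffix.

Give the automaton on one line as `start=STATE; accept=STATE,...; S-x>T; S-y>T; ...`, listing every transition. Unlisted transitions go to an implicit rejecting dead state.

Build one automaton per condition and run them in lockstep. The first has 5 states tracking whether and how much of `qppp` has been seen; the second has 3 states tracking how much of the suffix `qp` has currently been matched. A product state is a pair (one from each), accepting exactly when both do.
With 7 states:
        p   q  
>  s0   s0  s1 
   s1   s2  s1 
   s2   s3  s1 
   s3   s4  s1 
   s4   s4  s5 
   s5   s6  s5 
 * s6   s4  s5 
(> = start, * = accepting)

start=s0; accept=s6; s0-p>s0; s0-q>s1; s1-p>s2; s1-q>s1; s2-p>s3; s2-q>s1; s3-p>s4; s3-q>s1; s4-p>s4; s4-q>s5; s5-p>s6; s5-q>s5; s6-p>s4; s6-q>s5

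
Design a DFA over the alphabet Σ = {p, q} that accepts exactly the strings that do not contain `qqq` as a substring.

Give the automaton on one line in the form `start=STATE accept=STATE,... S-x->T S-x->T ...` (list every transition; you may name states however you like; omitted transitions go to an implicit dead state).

Track partial matches of the forbidden pattern `qqq`. State S3 is a dead state reached once `qqq` has occurred; every other state accepts. S0 means no part of `qqq` is currently matched.
A 4-state machine:
        p   q  
>* S0   S0  S1 
 * S1   S0  S2 
 * S2   S0  S3 
   S3   S3  S3 
(> = start, * = accepting)

start=S0 accept=S0,S1,S2 S0-p->S0 S0-q->S1 S1-p->S0 S1-q->S2 S2-p->S0 S2-q->S3 S3-p->S3 S3-q->S3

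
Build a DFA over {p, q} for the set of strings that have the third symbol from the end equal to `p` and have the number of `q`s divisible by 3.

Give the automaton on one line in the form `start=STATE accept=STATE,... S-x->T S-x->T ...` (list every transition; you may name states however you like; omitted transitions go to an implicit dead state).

start=S0 accept=S6,S9,S12,S13 S0-p->S1 S0-q->S2 S1-p->S3 S1-q->S2 S2-p->S4 S2-q->S5 S3-p->S6 S3-q->S2 S4-p->S4 S4-q->S7 S5-p->S8 S5-q->S0 S6-p->S6 S6-q->S2 S7-p->S8 S7-q->S9 S8-p->S10 S8-q->S11 S9-p->S1 S9-q->S2 S10-p->S10 S10-q->S12 S11-p->S13 S11-q->S2 S12-p->S13 S12-q->S2 S13-p->S3 S13-q->S2

Handle the two conditions separately and then intersect. One (15 states) tracks the last 3 symbols read; the other (3 states) tracks the count of `q`s modulo 3. Each combined state is a pair, one component from each; accept when both components accept. After merging equivalent states the machine shrinks.
          p    q  
>  S0     S1   S2 
   S1     S3   S2 
   S2     S4   S5 
   S3     S6   S2 
   S4     S4   S7 
   S5     S8   S0 
 * S6     S6   S2 
   S7     S8   S9 
   S8    S10  S11 
 * S9     S1   S2 
   S10   S10  S12 
   S11   S13   S2 
 * S12   S13   S2 
 * S13    S3   S2 
(> = start, * = accepting)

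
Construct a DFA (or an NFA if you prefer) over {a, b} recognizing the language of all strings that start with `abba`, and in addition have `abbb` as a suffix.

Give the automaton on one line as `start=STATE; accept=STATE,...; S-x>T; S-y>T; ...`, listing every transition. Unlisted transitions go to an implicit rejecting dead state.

start=q0; accept=q12; q0-a>q1; q0-b>q2; q1-a>q3; q1-b>q4; q2-a>q3; q2-b>q2; q3-a>q3; q3-b>q5; q4-a>q3; q4-b>q6; q5-a>q3; q5-b>q7; q6-a>q8; q6-b>q9; q7-a>q3; q7-b>q9; q8-a>q8; q8-b>q10; q9-a>q3; q9-b>q2; q10-a>q8; q10-b>q11; q11-a>q8; q11-b>q12; q12-a>q8; q12-b>q13; q13-a>q8; q13-b>q13

Handle the two conditions separately and then intersect. One (6 states) tracks whether the input so far still matches the prefix `abba`; the other (5 states) tracks how much of the suffix `abbb` has currently been matched. Each combined state is a pair, one component from each; accept when both components accept.
A 14-state machine:
          a    b  
>  q0     q1   q2 
   q1     q3   q4 
   q2     q3   q2 
   q3     q3   q5 
   q4     q3   q6 
   q5     q3   q7 
   q6     q8   q9 
   q7     q3   q9 
   q8     q8  q10 
   q9     q3   q2 
   q10    q8  q11 
   q11    q8  q12 
 * q12    q8  q13 
   q13    q8  q13 
(> = start, * = accepting)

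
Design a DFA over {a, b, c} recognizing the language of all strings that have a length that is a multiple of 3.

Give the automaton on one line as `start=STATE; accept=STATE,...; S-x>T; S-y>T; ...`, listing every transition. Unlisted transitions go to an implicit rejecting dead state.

start=q0; accept=q0; q0-a>q1; q0-b>q1; q0-c>q1; q1-a>q2; q1-b>q2; q1-c>q2; q2-a>q0; q2-b>q0; q2-c>q0

Only the length mod 3 matters, so use a 3-cycle: from any state, every input symbol moves to the next state, wrapping q2 back to q0. Mark q0 accepting.
A 3-state machine:
        a   b   c  
>* q0   q1  q1  q1 
   q1   q2  q2  q2 
   q2   q0  q0  q0 
(> = start, * = accepting)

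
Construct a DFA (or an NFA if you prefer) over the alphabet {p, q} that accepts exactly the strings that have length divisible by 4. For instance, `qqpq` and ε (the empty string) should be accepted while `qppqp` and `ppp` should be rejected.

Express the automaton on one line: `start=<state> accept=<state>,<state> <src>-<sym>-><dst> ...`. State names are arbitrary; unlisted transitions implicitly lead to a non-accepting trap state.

start=S0 accept=S0 S0-p->S1 S0-q->S1 S1-p->S2 S1-q->S2 S2-p->S3 S2-q->S3 S3-p->S0 S3-q->S0

Only the length mod 4 matters, so use a 4-cycle: from any state, every input symbol moves to the next state, wrapping S3 back to S0. Mark S0 accepting.
        p   q  
>* S0   S1  S1 
   S1   S2  S2 
   S2   S3  S3 
   S3   S0  S0 
(> = start, * = accepting)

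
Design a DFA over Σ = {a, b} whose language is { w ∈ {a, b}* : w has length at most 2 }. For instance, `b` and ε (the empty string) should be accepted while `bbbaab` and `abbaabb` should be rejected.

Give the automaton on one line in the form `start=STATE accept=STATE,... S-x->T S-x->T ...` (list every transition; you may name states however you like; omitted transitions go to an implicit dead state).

start=S0 accept=S0,S1,S2 S0-a->S1 S0-b->S1 S1-a->S2 S1-b->S2 S2-a->S3 S2-b->S3 S3-a->S3 S3-b->S3

We only need to distinguish lengths 0, 1, …, 2, and '>2'. Chain S0 → S1 → S2 → S3 on every symbol, with S3 looping. Accepting states: {S0, S1, S2}.
With 4 states:
        a   b  
>* S0   S1  S1 
 * S1   S2  S2 
 * S2   S3  S3 
   S3   S3  S3 
(> = start, * = accepting)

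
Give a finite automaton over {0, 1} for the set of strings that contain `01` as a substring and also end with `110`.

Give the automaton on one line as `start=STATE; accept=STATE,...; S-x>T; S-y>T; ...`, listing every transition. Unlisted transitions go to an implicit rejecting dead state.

start=s0; accept=s4; s0-0>s1; s0-1>s0; s1-0>s1; s1-1>s2; s2-0>s1; s2-1>s3; s3-0>s4; s3-1>s3; s4-0>s1; s4-1>s2

Run two small machines in parallel and take their product. The first has 3 states tracking whether and how much of `01` has been seen; the second has 4 states tracking how much of the suffix `110` has currently been matched. A product state is a pair (one from each), accepting exactly when both do. Equivalent product states are then merged.
A 5-state machine:
        0   1  
>  s0   s1  s0 
   s1   s1  s2 
   s2   s1  s3 
   s3   s4  s3 
 * s4   s1  s2 
(> = start, * = accepting)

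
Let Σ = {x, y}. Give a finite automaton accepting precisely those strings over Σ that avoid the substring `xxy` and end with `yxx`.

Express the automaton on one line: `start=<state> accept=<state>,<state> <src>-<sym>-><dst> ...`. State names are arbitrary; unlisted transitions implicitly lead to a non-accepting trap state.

Run two small machines in parallel and take their product. The first has 4 states tracking partial matches of the forbidden pattern `xxy`; the second has 4 states tracking how much of the suffix `yxx` has currently been matched. A product state is a pair (one from each), accepting exactly when both do. Minimizing collapses redundant product states.
        x   y  
>  q0   q1  q2 
   q1   q3  q2 
   q2   q4  q2 
   q3   q3  q3 
   q4   q5  q2 
 * q5   q3  q3 
(> = start, * = accepting)

start=q0 accept=q5 q0-x->q1 q0-y->q2 q1-x->q3 q1-y->q2 q2-x->q4 q2-y->q2 q3-x->q3 q3-y->q3 q4-x->q5 q4-y->q2 q5-x->q3 q5-y->q3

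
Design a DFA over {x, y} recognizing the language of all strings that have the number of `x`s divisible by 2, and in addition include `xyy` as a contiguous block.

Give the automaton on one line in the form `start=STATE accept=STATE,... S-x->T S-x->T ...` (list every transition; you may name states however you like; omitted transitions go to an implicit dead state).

Run two small machines in parallel and take their product. The first has 2 states tracking the count of `x`s modulo 2; the second has 4 states tracking whether and how much of `xyy` has been seen. A product state is a pair (one from each), accepting exactly when both do.
A 7-state machine:
        x   y  
>  q0   q1  q0 
   q1   q2  q3 
   q2   q1  q4 
   q3   q2  q5 
   q4   q1  q6 
   q5   q6  q5 
 * q6   q5  q6 
(> = start, * = accepting)

start=q0 accept=q6 q0-x->q1 q0-y->q0 q1-x->q2 q1-y->q3 q2-x->q1 q2-y->q4 q3-x->q2 q3-y->q5 q4-x->q1 q4-y->q6 q5-x->q6 q5-y->q5 q6-x->q5 q6-y->q6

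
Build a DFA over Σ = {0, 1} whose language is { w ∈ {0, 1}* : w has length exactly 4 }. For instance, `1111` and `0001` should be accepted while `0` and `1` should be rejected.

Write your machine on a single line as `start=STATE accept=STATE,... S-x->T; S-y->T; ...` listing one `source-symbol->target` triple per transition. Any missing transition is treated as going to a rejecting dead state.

start=q0; accept=q4; q0-0->q1; q0-1->q1; q1-0->q2; q1-1->q2; q2-0->q3; q2-1->q3; q3-0->q4; q3-1->q4; q4-0->q5; q4-1->q5; q5-0->q5; q5-1->q5

Count input length up to 5: every symbol moves from q0 toward q5, which means 'more than 4' and absorbs. Accept from {q4}.
        0   1  
>  q0   q1  q1 
   q1   q2  q2 
   q2   q3  q3 
   q3   q4  q4 
 * q4   q5  q5 
   q5   q5  q5 
(> = start, * = accepting)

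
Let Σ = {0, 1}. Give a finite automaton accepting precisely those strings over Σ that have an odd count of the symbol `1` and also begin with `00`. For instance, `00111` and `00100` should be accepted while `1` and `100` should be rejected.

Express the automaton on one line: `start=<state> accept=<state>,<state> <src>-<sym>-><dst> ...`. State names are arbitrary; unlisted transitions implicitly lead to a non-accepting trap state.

start=S0 accept=S4 S0-0->S1 S0-1->S2 S1-0->S3 S1-1->S2 S2-0->S2 S2-1->S2 S3-0->S3 S3-1->S4 S4-0->S4 S4-1->S3

Build one automaton per condition and run them in lockstep. The first has 2 states tracking the count of `1`s modulo 2; the second has 4 states tracking whether the input so far still matches the prefix `00`. A product state is a pair (one from each), accepting exactly when both do. After merging equivalent states the machine shrinks.
        0   1  
>  S0   S1  S2 
   S1   S3  S2 
   S2   S2  S2 
   S3   S3  S4 
 * S4   S4  S3 
(> = start, * = accepting)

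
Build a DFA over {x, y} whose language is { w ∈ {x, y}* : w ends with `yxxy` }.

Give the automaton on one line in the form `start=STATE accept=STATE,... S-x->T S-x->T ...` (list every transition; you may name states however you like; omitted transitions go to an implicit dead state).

Remember how much of `yxxy` the current input suffix matches. State S0 means no match yet; S1 means the last symbol is `y`; S2 means the last 2 symbols are `yx`; S3 means the last 3 symbols are `yxx`; S4 means the last 4 symbols are `yxxy`. Only S4 accepts. On a mismatch, fall back to the longest proper suffix that is still a prefix of `yxxy`.
With 5 states:
        x   y  
>  S0   S0  S1 
   S1   S2  S1 
   S2   S3  S1 
   S3   S0  S4 
 * S4   S2  S1 
(> = start, * = accepting)

start=S0 accept=S4 S0-x->S0 S0-y->S1 S1-x->S2 S1-y->S1 S2-x->S3 S2-y->S1 S3-x->S0 S3-y->S4 S4-x->S2 S4-y->S1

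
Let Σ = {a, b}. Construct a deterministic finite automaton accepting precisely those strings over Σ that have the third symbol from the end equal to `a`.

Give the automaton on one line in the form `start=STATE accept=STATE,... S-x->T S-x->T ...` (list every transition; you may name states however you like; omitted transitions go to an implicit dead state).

start=S0 accept=S7,S8,S9,S10 S0-a->S1 S0-b->S2 S1-a->S3 S1-b->S4 S2-a->S5 S2-b->S6 S3-a->S7 S3-b->S8 S4-a->S9 S4-b->S10 S5-a->S11 S5-b->S12 S6-a->S13 S6-b->S14 S7-a->S7 S7-b->S8 S8-a->S9 S8-b->S10 S9-a->S11 S9-b->S12 S10-a->S13 S10-b->S14 S11-a->S7 S11-b->S8 S12-a->S9 S12-b->S10 S13-a->S11 S13-b->S12 S14-a->S13 S14-b->S14

Because acceptance depends on a position counted from the end, the machine has to buffer the most recent 3 symbols. Make each state the string of the last up-to-3 symbols read; on input `x` shift the window left and append `x`. Accept when the buffered window has length 3 and begins with `a`.
15 states suffice.
          a    b  
>  S0     S1   S2 
   S1     S3   S4 
   S2     S5   S6 
   S3     S7   S8 
   S4     S9  S10 
   S5    S11  S12 
   S6    S13  S14 
 * S7     S7   S8 
 * S8     S9  S10 
 * S9    S11  S12 
 * S10   S13  S14 
   S11    S7   S8 
   S12    S9  S10 
   S13   S11  S12 
   S14   S13  S14 
(> = start, * = accepting)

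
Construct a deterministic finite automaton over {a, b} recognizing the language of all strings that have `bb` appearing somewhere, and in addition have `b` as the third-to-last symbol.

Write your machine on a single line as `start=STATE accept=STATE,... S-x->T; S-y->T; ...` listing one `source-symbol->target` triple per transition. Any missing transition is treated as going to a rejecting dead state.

start=q0; accept=q3,q4,q5,q6; q0-a->q0; q0-b->q1; q1-a->q0; q1-b->q2; q2-a->q3; q2-b->q4; q3-a->q5; q3-b->q6; q4-a->q3; q4-b->q4; q5-a->q7; q5-b->q8; q6-a->q9; q6-b->q2; q7-a->q7; q7-b->q8; q8-a->q9; q8-b->q2; q9-a->q5; q9-b->q6

Run two small machines in parallel and take their product. One (3 states) tracks whether and how much of `bb` has been seen; the other (15 states) tracks the last 3 symbols read. Each combined state is a pair, one component from each; accept when both components accept. After merging equivalent states the machine shrinks.
With 10 states:
        a   b  
>  q0   q0  q1 
   q1   q0  q2 
   q2   q3  q4 
 * q3   q5  q6 
 * q4   q3  q4 
 * q5   q7  q8 
 * q6   q9  q2 
   q7   q7  q8 
   q8   q9  q2 
   q9   q5  q6 
(> = start, * = accepting)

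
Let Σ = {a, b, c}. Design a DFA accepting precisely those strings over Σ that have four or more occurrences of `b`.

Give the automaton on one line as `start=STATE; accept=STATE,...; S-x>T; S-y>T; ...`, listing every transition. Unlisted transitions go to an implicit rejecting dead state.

start=q0; accept=q4,q5; q0-a>q0; q0-b>q1; q0-c>q0; q1-a>q1; q1-b>q2; q1-c>q1; q2-a>q2; q2-b>q3; q2-c>q2; q3-a>q3; q3-b>q4; q3-c>q3; q4-a>q4; q4-b>q5; q4-c>q4; q5-a>q5; q5-b>q5; q5-c>q5

Only the number of `b`s matters, and only up to 5. Make a chain q0 → q1 → q2 → q3 → q4 → q5 advanced by each `b` (with q5 absorbing); every other symbol self-loops. The accepting set is {q4, q5}.
6 states suffice.
        a   b   c  
>  q0   q0  q1  q0 
   q1   q1  q2  q1 
   q2   q2  q3  q2 
   q3   q3  q4  q3 
 * q4   q4  q5  q4 
 * q5   q5  q5  q5 
(> = start, * = accepting)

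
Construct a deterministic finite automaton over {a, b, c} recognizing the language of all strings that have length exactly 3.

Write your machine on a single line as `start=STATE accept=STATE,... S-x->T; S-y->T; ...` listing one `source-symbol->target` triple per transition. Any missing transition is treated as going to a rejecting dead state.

start=q0; accept=q3; q0-a->q1; q0-b->q1; q0-c->q1; q1-a->q2; q1-b->q2; q1-c->q2; q2-a->q3; q2-b->q3; q2-c->q3; q3-a->q4; q3-b->q4; q3-c->q4; q4-a->q4; q4-b->q4; q4-c->q4

We only need to distinguish lengths 0, 1, …, 3, and '>3'. Chain q0 → q1 → q2 → q3 → q4 on every symbol, with q4 looping. Accepting states: {q3}.
With 5 states:
        a   b   c  
>  q0   q1  q1  q1 
   q1   q2  q2  q2 
   q2   q3  q3  q3 
 * q3   q4  q4  q4 
   q4   q4  q4  q4 
(> = start, * = accepting)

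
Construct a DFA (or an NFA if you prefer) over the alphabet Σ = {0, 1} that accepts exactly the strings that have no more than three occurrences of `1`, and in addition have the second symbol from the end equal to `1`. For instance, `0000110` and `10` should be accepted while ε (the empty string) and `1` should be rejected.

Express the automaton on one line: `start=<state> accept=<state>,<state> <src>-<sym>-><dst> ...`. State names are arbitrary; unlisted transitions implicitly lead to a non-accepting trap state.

start=q0 accept=q2,q3,q6,q7,q10 q0-0->q0 q0-1->q1 q1-0->q2 q1-1->q3 q2-0->q4 q2-1->q5 q3-0->q6 q3-1->q7 q4-0->q4 q4-1->q5 q5-0->q6 q5-1->q7 q6-0->q8 q6-1->q9 q7-0->q10 q7-1->q11 q8-0->q8 q8-1->q9 q9-0->q10 q9-1->q11 q10-0->q11 q10-1->q11 q11-0->q11 q11-1->q11

Run two small machines in parallel and take their product. The first has 5 states tracking the count of `1`s, saturating at 4; the second has 7 states tracking the last 2 symbols read. A product state is a pair (one from each), accepting exactly when both do. Equivalent product states are then merged.
          0    1  
>  q0     q0   q1 
   q1     q2   q3 
 * q2     q4   q5 
 * q3     q6   q7 
   q4     q4   q5 
   q5     q6   q7 
 * q6     q8   q9 
 * q7    q10  q11 
   q8     q8   q9 
   q9    q10  q11 
 * q10   q11  q11 
   q11   q11  q11 
(> = start, * = accepting)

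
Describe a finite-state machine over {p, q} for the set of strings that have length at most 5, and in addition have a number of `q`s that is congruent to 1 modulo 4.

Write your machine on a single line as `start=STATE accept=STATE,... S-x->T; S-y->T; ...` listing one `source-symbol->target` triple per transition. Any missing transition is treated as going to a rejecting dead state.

Build one automaton per condition and run them in lockstep. The first has 7 states tracking the input length, saturating at 6; the second has 4 states tracking the count of `q`s modulo 4. A product state is a pair (one from each), accepting exactly when both do. Equivalent product states are then merged.
       p  q 
>  A   B  C 
   B   D  E 
 * C   E  F 
   D   G  H 
 * E   H  I 
   F   I  J 
   G   K  L 
 * H   L  I 
   I   I  I 
   J   I  K 
   K   I  M 
 * L   M  I 
 * M   I  I 
(> = start, * = accepting)

start=A; accept=C,E,H,L,M; A-p->B; A-q->C; B-p->D; B-q->E; C-p->E; C-q->F; D-p->G; D-q->H; E-p->H; E-q->I; F-p->I; F-q->J; G-p->K; G-q->L; H-p->L; H-q->I; I-p->I; I-q->I; J-p->I; J-q->K; K-p->I; K-q->M; L-p->M; L-q->I; M-p->I; M-q->I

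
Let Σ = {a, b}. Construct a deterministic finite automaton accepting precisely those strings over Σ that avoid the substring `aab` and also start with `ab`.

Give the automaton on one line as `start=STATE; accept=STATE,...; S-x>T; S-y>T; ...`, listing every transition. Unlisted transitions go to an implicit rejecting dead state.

start=q0; accept=q3,q4,q5; q0-a>q1; q0-b>q2; q1-a>q2; q1-b>q3; q2-a>q2; q2-b>q2; q3-a>q4; q3-b>q3; q4-a>q5; q4-b>q3; q5-a>q5; q5-b>q2

Build one automaton per condition and run them in lockstep. One (4 states) tracks partial matches of the forbidden pattern `aab`; the other (4 states) tracks whether the input so far still matches the prefix `ab`. Each combined state is a pair, one component from each; accept when both components accept. After merging equivalent states the machine shrinks.
6 states suffice.
        a   b  
>  q0   q1  q2 
   q1   q2  q3 
   q2   q2  q2 
 * q3   q4  q3 
 * q4   q5  q3 
 * q5   q5  q2 
(> = start, * = accepting)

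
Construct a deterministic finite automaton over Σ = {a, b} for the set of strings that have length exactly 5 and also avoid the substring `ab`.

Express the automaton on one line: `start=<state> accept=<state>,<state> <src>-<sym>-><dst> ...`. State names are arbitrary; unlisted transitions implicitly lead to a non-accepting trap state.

Handle the two conditions separately and then intersect. One (7 states) tracks the input length, saturating at 6; the other (3 states) tracks partial matches of the forbidden pattern `ab`. Each combined state is a pair, one component from each; accept when both components accept. Equivalent product states are then merged.
With 11 states:
          a    b  
>  q0     q1   q2 
   q1     q3   q4 
   q2     q3   q5 
   q3     q6   q4 
   q4     q4   q4 
   q5     q6   q7 
   q6     q8   q4 
   q7     q8   q9 
   q8    q10   q4 
   q9    q10  q10 
 * q10    q4   q4 
(> = start, * = accepting)

start=q0 accept=q10 q0-a->q1 q0-b->q2 q1-a->q3 q1-b->q4 q2-a->q3 q2-b->q5 q3-a->q6 q3-b->q4 q4-a->q4 q4-b->q4 q5-a->q6 q5-b->q7 q6-a->q8 q6-b->q4 q7-a->q8 q7-b->q9 q8-a->q10 q8-b->q4 q9-a->q10 q9-b->q10 q10-a->q4 q10-b->q4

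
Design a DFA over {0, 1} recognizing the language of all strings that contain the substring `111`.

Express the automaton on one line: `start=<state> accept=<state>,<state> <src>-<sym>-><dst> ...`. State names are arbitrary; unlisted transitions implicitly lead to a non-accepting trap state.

Track how much of `111` has been matched so far: state q0 is no progress, q3 is the absorbing accept state reached once `111` has occurred. Intermediate states record partial matches; on a mismatch, fall back to the longest reusable overlap.
A 4-state machine:
        0   1  
>  q0   q0  q1 
   q1   q0  q2 
   q2   q0  q3 
 * q3   q3  q3 
(> = start, * = accepting)

start=q0 accept=q3 q0-0->q0 q0-1->q1 q1-0->q0 q1-1->q2 q2-0->q0 q2-1->q3 q3-0->q3 q3-1->q3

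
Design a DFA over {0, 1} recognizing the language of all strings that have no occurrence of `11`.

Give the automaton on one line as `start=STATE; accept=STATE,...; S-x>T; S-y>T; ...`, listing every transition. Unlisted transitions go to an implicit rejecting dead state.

Track partial matches of the forbidden pattern `11`. State s2 is a dead state reached once `11` has occurred; every other state accepts. s0 means no part of `11` is currently matched.
        0   1  
>* s0   s0  s1 
 * s1   s0  s2 
   s2   s2  s2 
(> = start, * = accepting)

start=s0; accept=s0,s1; s0-0>s0; s0-1>s1; s1-0>s0; s1-1>s2; s2-0>s2; s2-1>s2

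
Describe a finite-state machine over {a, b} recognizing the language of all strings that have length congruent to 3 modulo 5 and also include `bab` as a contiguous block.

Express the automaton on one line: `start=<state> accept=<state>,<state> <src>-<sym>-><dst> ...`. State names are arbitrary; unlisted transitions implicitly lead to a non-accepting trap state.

Build one automaton per condition and run them in lockstep. The first has 5 states tracking the input length modulo 5; the second has 4 states tracking whether and how much of `bab` has been seen. A product state is a pair (one from each), accepting exactly when both do.
          a    b  
>  q0     q1   q2 
   q1     q3   q4 
   q2     q5   q4 
   q3     q6   q7 
   q4     q8   q7 
   q5     q6   q9 
   q6    q10  q11 
   q7    q12  q11 
   q8    q10  q13 
 * q9    q13  q13 
   q10    q0  q14 
   q11   q15  q14 
   q12    q0  q16 
   q13   q16  q16 
   q14   q17   q2 
   q15    q1  q18 
   q16   q18  q18 
   q17    q3  q19 
   q18   q19  q19 
   q19    q9   q9 
(> = start, * = accepting)

start=q0 accept=q9 q0-a->q1 q0-b->q2 q1-a->q3 q1-b->q4 q2-a->q5 q2-b->q4 q3-a->q6 q3-b->q7 q4-a->q8 q4-b->q7 q5-a->q6 q5-b->q9 q6-a->q10 q6-b->q11 q7-a->q12 q7-b->q11 q8-a->q10 q8-b->q13 q9-a->q13 q9-b->q13 q10-a->q0 q10-b->q14 q11-a->q15 q11-b->q14 q12-a->q0 q12-b->q16 q13-a->q16 q13-b->q16 q14-a->q17 q14-b->q2 q15-a->q1 q15-b->q18 q16-a->q18 q16-b->q18 q17-a->q3 q17-b->q19 q18-a->q19 q18-b->q19 q19-a->q9 q19-b->q9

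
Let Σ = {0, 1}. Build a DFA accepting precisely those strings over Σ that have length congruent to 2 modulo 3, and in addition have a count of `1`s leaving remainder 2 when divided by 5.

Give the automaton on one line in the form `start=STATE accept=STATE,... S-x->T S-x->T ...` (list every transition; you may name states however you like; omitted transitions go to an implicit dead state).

start=s0 accept=s5 s0-0->s1 s0-1->s2 s1-0->s3 s1-1->s4 s2-0->s4 s2-1->s5 s3-0->s0 s3-1->s6 s4-0->s6 s4-1->s7 s5-0->s7 s5-1->s8 s6-0->s2 s6-1->s9 s7-0->s9 s7-1->s10 s8-0->s10 s8-1->s11 s9-0->s5 s9-1->s12 s10-0->s12 s10-1->s13 s11-0->s13 s11-1->s3 s12-0->s8 s12-1->s14 s13-0->s14 s13-1->s0 s14-0->s11 s14-1->s1

Run two small machines in parallel and take their product. One (3 states) tracks the input length modulo 3; the other (5 states) tracks the count of `1`s modulo 5. Each combined state is a pair, one component from each; accept when both components accept.
15 states suffice.
          0    1  
>  s0     s1   s2 
   s1     s3   s4 
   s2     s4   s5 
   s3     s0   s6 
   s4     s6   s7 
 * s5     s7   s8 
   s6     s2   s9 
   s7     s9  s10 
   s8    s10  s11 
   s9     s5  s12 
   s10   s12  s13 
   s11   s13   s3 
   s12    s8  s14 
   s13   s14   s0 
   s14   s11   s1 
(> = start, * = accepting)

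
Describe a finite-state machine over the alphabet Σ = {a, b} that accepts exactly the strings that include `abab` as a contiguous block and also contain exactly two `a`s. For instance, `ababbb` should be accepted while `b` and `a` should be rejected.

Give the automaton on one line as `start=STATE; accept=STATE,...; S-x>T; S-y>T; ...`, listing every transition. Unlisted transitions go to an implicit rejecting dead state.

start=q0; accept=q11; q0-a>q1; q0-b>q0; q1-a>q2; q1-b>q3; q2-a>q4; q2-b>q5; q3-a>q6; q3-b>q7; q4-a>q4; q4-b>q8; q5-a>q9; q5-b>q10; q6-a>q4; q6-b>q11; q7-a>q2; q7-b>q7; q8-a>q9; q8-b>q12; q9-a>q4; q9-b>q13; q10-a>q4; q10-b>q10; q11-a>q13; q11-b>q11; q12-a>q4; q12-b>q12; q13-a>q13; q13-b>q13

Build one automaton per condition and run them in lockstep. The first has 5 states tracking whether and how much of `abab` has been seen; the second has 4 states tracking the count of `a`s, saturating at 3. A product state is a pair (one from each), accepting exactly when both do.
A 14-state machine:
          a    b  
>  q0     q1   q0 
   q1     q2   q3 
   q2     q4   q5 
   q3     q6   q7 
   q4     q4   q8 
   q5     q9  q10 
   q6     q4  q11 
   q7     q2   q7 
   q8     q9  q12 
   q9     q4  q13 
   q10    q4  q10 
 * q11   q13  q11 
   q12    q4  q12 
   q13   q13  q13 
(> = start, * = accepting)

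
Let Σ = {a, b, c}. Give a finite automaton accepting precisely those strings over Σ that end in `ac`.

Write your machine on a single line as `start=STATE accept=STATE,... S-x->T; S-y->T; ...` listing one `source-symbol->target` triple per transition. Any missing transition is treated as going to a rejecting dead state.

start=q0; accept=q2; q0-a->q1; q0-b->q0; q0-c->q0; q1-a->q1; q1-b->q0; q1-c->q2; q2-a->q1; q2-b->q0; q2-c->q0

Let each state record the length of the longest suffix of the input read so far that is also a prefix of `ac`. q1 means the last symbol is `a`; q2 means the last 2 symbols are `ac`. Accept only at q2, where the string currently ends in `ac`.
        a   b   c  
>  q0   q1  q0  q0 
   q1   q1  q0  q2 
 * q2   q1  q0  q0 
(> = start, * = accepting)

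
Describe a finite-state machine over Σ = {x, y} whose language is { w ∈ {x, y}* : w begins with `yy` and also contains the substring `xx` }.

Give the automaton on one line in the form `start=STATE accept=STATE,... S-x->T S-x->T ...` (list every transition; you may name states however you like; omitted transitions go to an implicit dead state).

Build one automaton per condition and run them in lockstep. The first has 4 states tracking whether the input so far still matches the prefix `yy`; the second has 3 states tracking whether and how much of `xx` has been seen. A product state is a pair (one from each), accepting exactly when both do. Minimizing collapses redundant product states.
6 states suffice.
        x   y  
>  s0   s1  s2 
   s1   s1  s1 
   s2   s1  s3 
   s3   s4  s3 
   s4   s5  s3 
 * s5   s5  s5 
(> = start, * = accepting)

start=s0 accept=s5 s0-x->s1 s0-y->s2 s1-x->s1 s1-y->s1 s2-x->s1 s2-y->s3 s3-x->s4 s3-y->s3 s4-x->s5 s4-y->s3 s5-x->s5 s5-y->s5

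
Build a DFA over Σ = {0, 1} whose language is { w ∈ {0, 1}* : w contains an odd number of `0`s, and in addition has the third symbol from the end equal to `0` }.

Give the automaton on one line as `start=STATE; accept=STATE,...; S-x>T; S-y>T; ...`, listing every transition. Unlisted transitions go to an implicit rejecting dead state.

Build one automaton per condition and run them in lockstep. One (2 states) tracks the count of `0`s modulo 2; the other (15 states) tracks the last 3 symbols read. Each combined state is a pair, one component from each; accept when both components accept. After merging equivalent states the machine shrinks.
A 12-state machine:
       0  1 
>  A   B  A 
   B   C  D 
   C   E  F 
   D   G  H 
 * E   C  I 
   F   J  A 
   G   K  F 
 * H   G  L 
 * I   G  H 
 * J   C  D 
   K   C  I 
   L   G  L 
(> = start, * = accepting)

start=A; accept=E,H,I,J; A-0>B; A-1>A; B-0>C; B-1>D; C-0>E; C-1>F; D-0>G; D-1>H; E-0>C; E-1>I; F-0>J; F-1>A; G-0>K; G-1>F; H-0>G; H-1>L; I-0>G; I-1>H; J-0>C; J-1>D; K-0>C; K-1>I; L-0>G; L-1>L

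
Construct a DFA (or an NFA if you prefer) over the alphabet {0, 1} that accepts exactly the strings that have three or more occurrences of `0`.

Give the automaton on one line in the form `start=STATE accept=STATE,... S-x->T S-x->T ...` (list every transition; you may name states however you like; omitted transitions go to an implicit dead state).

Count `0`s, saturating at 4: states A through D mean 0 through 3 `0`s seen; E means more than 3. Each `0` increments (capped at E); other symbols loop. Accept from {D, E}.
With 5 states:
       0  1 
>  A   B  A 
   B   C  B 
   C   D  C 
 * D   E  D 
 * E   E  E 
(> = start, * = accepting)

start=A accept=D,E A-0->B A-1->A B-0->C B-1->B C-0->D C-1->C D-0->E D-1->D E-0->E E-1->E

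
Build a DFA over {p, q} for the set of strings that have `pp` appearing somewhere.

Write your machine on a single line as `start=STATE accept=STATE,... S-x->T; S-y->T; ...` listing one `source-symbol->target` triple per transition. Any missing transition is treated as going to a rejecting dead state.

Track how much of `pp` has been matched so far: state s0 is no progress, s2 is the absorbing accept state reached once `pp` has occurred. Intermediate states record partial matches; on a mismatch, fall back to the longest reusable overlap.
A 3-state machine:
        p   q  
>  s0   s1  s0 
   s1   s2  s0 
 * s2   s2  s2 
(> = start, * = accepting)

start=s0; accept=s2; s0-p->s1; s0-q->s0; s1-p->s2; s1-q->s0; s2-p->s2; s2-q->s2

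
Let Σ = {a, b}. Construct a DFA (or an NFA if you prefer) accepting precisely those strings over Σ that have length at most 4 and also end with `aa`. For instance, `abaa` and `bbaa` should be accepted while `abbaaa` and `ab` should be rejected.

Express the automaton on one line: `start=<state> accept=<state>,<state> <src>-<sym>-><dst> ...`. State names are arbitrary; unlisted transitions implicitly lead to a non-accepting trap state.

start=s0 accept=s3,s6,s9 s0-a->s1 s0-b->s2 s1-a->s3 s1-b->s4 s2-a->s5 s2-b->s4 s3-a->s6 s3-b->s7 s4-a->s8 s4-b->s7 s5-a->s6 s5-b->s7 s6-a->s9 s6-b->s10 s7-a->s11 s7-b->s10 s8-a->s9 s8-b->s10 s9-a->s12 s9-b->s13 s10-a->s14 s10-b->s13 s11-a->s12 s11-b->s13 s12-a->s12 s12-b->s13 s13-a->s14 s13-b->s13 s14-a->s12 s14-b->s13

Handle the two conditions separately and then intersect. The first has 6 states tracking the input length, saturating at 5; the second has 3 states tracking how much of the suffix `aa` has currently been matched. A product state is a pair (one from each), accepting exactly when both do.
15 states suffice.
          a    b  
>  s0     s1   s2 
   s1     s3   s4 
   s2     s5   s4 
 * s3     s6   s7 
   s4     s8   s7 
   s5     s6   s7 
 * s6     s9  s10 
   s7    s11  s10 
   s8     s9  s10 
 * s9    s12  s13 
   s10   s14  s13 
   s11   s12  s13 
   s12   s12  s13 
   s13   s14  s13 
   s14   s12  s13 
(> = start, * = accepting)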